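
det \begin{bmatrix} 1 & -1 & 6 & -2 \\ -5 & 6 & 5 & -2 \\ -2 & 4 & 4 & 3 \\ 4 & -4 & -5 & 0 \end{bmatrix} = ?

The determinant is 235.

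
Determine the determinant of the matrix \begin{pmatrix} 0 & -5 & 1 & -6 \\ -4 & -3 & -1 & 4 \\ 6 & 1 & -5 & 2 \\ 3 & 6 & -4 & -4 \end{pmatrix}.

-1768

Expand along row 1 (it has 1 zero):
  − (-5) · M_12   where M_12 = det([-4 -1 4; 6 -5 2; 3 -4 -4]) = -178
  + (1) · M_13   where M_13 = det([-4 -3 4; 6 1 2; 3 6 -4]) = 106
  − (-6) · M_14   where M_14 = det([-4 -3 -1; 6 1 -5; 3 6 -4]) = -164
det = (-1)·(-5)·(-178) + (+1)·(1)·(106) + (-1)·(-6)·(-164) = -1768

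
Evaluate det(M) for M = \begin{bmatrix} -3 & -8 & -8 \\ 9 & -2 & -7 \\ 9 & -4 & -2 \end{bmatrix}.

Expand along row 1:
  + (-3) · |-2 -7; -4 -2| = (-3)·(4 − 28) = 72
  − (-8) · |9 -7; 9 -2| = −(-8)·(-18 − (-63)) = 360
  + (-8) · |9 -2; 9 -4| = (-8)·(-36 − (-18)) = 144
Sum: (72) + (360) + (144) = 576

576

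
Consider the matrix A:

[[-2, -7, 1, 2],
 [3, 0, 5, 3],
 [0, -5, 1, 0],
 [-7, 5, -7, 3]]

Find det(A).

-100

Expand along row 3 (it has 2 zeros):
  − (-5) · M_32   where M_32 = det([-2 1 2; 3 5 3; -7 -7 3]) = -74
  + (1) · M_33   where M_33 = det([-2 -7 2; 3 0 3; -7 5 3]) = 270
det = (-1)·(-5)·(-74) + (+1)·(1)·(270) = -100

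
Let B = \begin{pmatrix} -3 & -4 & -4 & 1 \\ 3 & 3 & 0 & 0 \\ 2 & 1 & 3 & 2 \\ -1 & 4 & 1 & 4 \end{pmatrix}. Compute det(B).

Expand along row 2 (it has 2 zeros):
  − (3) · M_21   where M_21 = det([-4 -4 1; 1 3 2; 4 1 4]) = -67
  + (3) · M_22   where M_22 = det([-3 -4 1; 2 3 2; -1 1 4]) = 15
det = (-1)·(3)·(-67) + (+1)·(3)·(15) = 246

The determinant is 246.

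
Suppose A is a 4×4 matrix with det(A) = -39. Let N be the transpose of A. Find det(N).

det(Aᵀ) = det(A).
det(N) = (1)·(-39) = -39

-39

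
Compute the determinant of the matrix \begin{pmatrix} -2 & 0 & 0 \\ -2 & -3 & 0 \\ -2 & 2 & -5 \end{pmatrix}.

-30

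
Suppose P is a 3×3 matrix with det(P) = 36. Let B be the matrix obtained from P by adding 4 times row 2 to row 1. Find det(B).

Adding a multiple of one row to another leaves the determinant unchanged.
det(B) = (1)·(36) = 36

36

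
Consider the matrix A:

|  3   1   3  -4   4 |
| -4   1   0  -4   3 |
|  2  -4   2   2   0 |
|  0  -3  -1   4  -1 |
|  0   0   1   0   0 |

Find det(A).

Expand along row 5 (it has 4 zeros):
  + (1) · M_53   where M_53 = det([3 1 -4 4; -4 1 -4 3; 2 -4 2 0; 0 -3 4 -1]) = -168
det = (+1)·(1)·(-168) = -168

-168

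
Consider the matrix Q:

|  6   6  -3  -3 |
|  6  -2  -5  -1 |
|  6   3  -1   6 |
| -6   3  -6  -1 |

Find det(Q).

Expand along row 1:
  + (6) · M_11   where M_11 = det([-2 -5 -1; 3 -1 6; 3 -6 -1]) = -164
  − (6) · M_12   where M_12 = det([6 -5 -1; 6 -1 6; -6 -6 -1]) = 414
  + (-3) · M_13   where M_13 = det([6 -2 -1; 6 3 6; -6 3 -1]) = -102
  − (-3) · M_14   where M_14 = det([6 -2 -5; 6 3 -1; -6 3 -6]) = -354
det = (+1)·(6)·(-164) + (-1)·(6)·(414) + (+1)·(-3)·(-102) + (-1)·(-3)·(-354) = -4224

-4224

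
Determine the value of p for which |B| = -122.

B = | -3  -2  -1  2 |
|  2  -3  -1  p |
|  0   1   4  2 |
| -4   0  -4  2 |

Expanding along the column containing p, det(B) is linear in p: det(B) = (40)·p + (118).
Set (40)·p + (118) = -122  ⇒  (40)·p = -240  ⇒  p = -6.

-6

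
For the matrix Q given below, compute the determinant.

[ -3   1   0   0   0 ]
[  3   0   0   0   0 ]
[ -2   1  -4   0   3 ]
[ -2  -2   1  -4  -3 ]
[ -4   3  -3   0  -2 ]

The determinant is 204.

Q is block lower-triangular with a 2×2 block and a 3×3 block on the diagonal, so its determinant equals the product of the determinants of the diagonal blocks.
det of the 2×2 block = -3
det of the 3×3 block = -68
det = (-3)·(-68) = 204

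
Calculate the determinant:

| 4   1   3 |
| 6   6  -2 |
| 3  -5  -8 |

Expand along row 1:
  + 4 · |6 -2; -5 -8| = 4·(-48 − 10) = -232
  − 1 · |6 -2; 3 -8| = −1·(-48 − (-6)) = 42
  + 3 · |6 6; 3 -5| = 3·(-30 − 18) = -144
Sum: (-232) + (42) + (-144) = -334

-334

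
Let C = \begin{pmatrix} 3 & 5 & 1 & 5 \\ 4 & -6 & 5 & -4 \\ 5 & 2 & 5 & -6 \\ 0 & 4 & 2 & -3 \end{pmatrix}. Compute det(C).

det(C) = -717

Expand along row 4 (it has 1 zero):
  + (4) · M_42   where M_42 = det([3 1 5; 4 5 -4; 5 5 -6]) = -51
  − (2) · M_43   where M_43 = det([3 5 5; 4 -6 -4; 5 2 -6]) = 342
  + (-3) · M_44   where M_44 = det([3 5 1; 4 -6 5; 5 2 5]) = -57
det = (+1)·(4)·(-51) + (-1)·(2)·(342) + (+1)·(-3)·(-57) = -717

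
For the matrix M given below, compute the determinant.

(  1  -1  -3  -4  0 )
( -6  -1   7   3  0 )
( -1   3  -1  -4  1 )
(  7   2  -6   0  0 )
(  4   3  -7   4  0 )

-36

Expand along column 5 (it has 4 zeros):
  + (1) · M_35   where M_35 = det([1 -1 -3 -4; -6 -1 7 3; 7 2 -6 0; 4 3 -7 4]) = -36
det = (+1)·(1)·(-36) = -36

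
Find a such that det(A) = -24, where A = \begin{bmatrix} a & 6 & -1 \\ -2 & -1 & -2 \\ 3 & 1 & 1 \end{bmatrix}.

1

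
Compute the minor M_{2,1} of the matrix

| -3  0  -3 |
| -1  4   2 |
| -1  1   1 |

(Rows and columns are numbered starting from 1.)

Delete row 2 and column 1; the remaining 2×2 submatrix is [0 -3; 1 1].
Its determinant is 0·1 − (-3)·1 = 3.

3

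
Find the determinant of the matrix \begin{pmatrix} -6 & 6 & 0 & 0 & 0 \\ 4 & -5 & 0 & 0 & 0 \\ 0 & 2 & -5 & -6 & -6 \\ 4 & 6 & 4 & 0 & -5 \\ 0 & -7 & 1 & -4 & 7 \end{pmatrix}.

The matrix is block lower-triangular with a 2×2 block and a 3×3 block on the diagonal, so its determinant equals the product of the determinants of the diagonal blocks.
det of the 2×2 block = 6
det of the 3×3 block = 394
det = (6)·(394) = 2364

2364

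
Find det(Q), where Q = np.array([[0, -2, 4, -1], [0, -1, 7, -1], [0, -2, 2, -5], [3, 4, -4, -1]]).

|Q| = -126

Expand along column 1 (it has 3 zeros):
  − (3) · M_41   where M_41 = det([-2 4 -1; -1 7 -1; -2 2 -5]) = 42
det = (-1)·(3)·(42) = -126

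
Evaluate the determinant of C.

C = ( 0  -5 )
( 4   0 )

det(C) = 0·0 − (-5)·4 = 0 − (-20) = 20

det(C) = 20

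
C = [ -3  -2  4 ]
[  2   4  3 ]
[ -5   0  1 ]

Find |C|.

Expand along column 2:
  − (-2) · |2 3; -5 1| = −(-2)·(2 − (-15)) = 34
  + 4 · |-3 4; -5 1| = 4·(-3 − (-20)) = 68
Sum: (34) + (68) = 102

|C| = 102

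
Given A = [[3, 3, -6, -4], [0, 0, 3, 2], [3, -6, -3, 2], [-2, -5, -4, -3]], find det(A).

-135

Expand along row 2 (it has 2 zeros):
  − (3) · M_23   where M_23 = det([3 3 -4; 3 -6 2; -2 -5 -3]) = 207
  + (2) · M_24   where M_24 = det([3 3 -6; 3 -6 -3; -2 -5 -4]) = 243
det = (-1)·(3)·(207) + (+1)·(2)·(243) = -135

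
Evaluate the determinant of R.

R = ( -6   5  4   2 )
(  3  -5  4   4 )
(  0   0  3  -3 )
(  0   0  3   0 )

R is block upper-triangular with a 2×2 block and a 2×2 block on the diagonal, so its determinant equals the product of the determinants of the diagonal blocks.
det of the 2×2 block = 15
det of the 2×2 block = 9
det = (15)·(9) = 135

det(R) = 135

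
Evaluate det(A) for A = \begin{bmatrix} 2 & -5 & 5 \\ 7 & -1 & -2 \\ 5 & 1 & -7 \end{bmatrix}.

The determinant is -117.

Expand along row 1:
  + 2 · |-1 -2; 1 -7| = 2·(7 − (-2)) = 18
  − (-5) · |7 -2; 5 -7| = −(-5)·(-49 − (-10)) = -195
  + 5 · |7 -1; 5 1| = 5·(7 − (-5)) = 60
Sum: (18) + (-195) + (60) = -117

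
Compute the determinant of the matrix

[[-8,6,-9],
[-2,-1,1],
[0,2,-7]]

The determinant is -88.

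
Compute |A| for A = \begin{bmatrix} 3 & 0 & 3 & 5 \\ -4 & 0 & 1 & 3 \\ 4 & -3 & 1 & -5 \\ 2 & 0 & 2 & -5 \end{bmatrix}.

det(A) = -375

Expand along column 2 (it has 3 zeros):
  − (-3) · M_32   where M_32 = det([3 3 5; -4 1 3; 2 2 -5]) = -125
det = (-1)·(-3)·(-125) = -375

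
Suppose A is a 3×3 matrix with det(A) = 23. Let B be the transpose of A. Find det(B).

det(Aᵀ) = det(A).
det(B) = (1)·(23) = 23

23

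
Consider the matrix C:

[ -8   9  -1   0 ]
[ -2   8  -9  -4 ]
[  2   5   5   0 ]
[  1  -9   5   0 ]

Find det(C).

2328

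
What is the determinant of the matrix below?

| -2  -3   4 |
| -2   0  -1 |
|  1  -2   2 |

11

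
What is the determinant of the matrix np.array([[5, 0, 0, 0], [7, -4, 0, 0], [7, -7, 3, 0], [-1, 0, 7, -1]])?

60

The matrix is lower triangular, so the determinant is the product of the diagonal entries:
det = (5) · (-4) · (3) · (-1) = 60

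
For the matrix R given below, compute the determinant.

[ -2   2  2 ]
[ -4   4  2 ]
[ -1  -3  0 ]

The determinant is 16.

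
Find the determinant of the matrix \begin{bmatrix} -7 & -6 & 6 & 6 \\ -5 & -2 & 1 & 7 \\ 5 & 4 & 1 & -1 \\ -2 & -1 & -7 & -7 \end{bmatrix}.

The determinant is 300.

Expand along row 1:
  + (-7) · M_11   where M_11 = det([-2 1 7; 4 1 -1; -1 -7 -7]) = -132
  − (-6) · M_12   where M_12 = det([-5 1 7; 5 1 -1; -2 -7 -7]) = -124
  + (6) · M_13   where M_13 = det([-5 -2 7; 5 4 -1; -2 -1 -7]) = 92
  − (6) · M_14   where M_14 = det([-5 -2 1; 5 4 1; -2 -1 -7]) = 72
det = (+1)·(-7)·(-132) + (-1)·(-6)·(-124) + (+1)·(6)·(92) + (-1)·(6)·(72) = 300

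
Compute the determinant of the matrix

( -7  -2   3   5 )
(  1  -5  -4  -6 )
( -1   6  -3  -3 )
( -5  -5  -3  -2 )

Expand along row 1:
  + (-7) · M_11   where M_11 = det([-5 -4 -6; 6 -3 -3; -5 -3 -2]) = 105
  − (-2) · M_12   where M_12 = det([1 -4 -6; -1 -3 -3; -5 -3 -2]) = 17
  + (3) · M_13   where M_13 = det([1 -5 -6; -1 6 -3; -5 -5 -2]) = -302
  − (5) · M_14   where M_14 = det([1 -5 -4; -1 6 -3; -5 -5 -3]) = -233
det = (+1)·(-7)·(105) + (-1)·(-2)·(17) + (+1)·(3)·(-302) + (-1)·(5)·(-233) = -442

-442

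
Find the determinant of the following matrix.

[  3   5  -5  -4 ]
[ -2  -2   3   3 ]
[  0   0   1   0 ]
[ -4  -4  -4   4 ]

-8

Expand along row 3 (it has 3 zeros):
  + (1) · M_33   where M_33 = det([3 5 -4; -2 -2 3; -4 -4 4]) = -8
det = (+1)·(1)·(-8) = -8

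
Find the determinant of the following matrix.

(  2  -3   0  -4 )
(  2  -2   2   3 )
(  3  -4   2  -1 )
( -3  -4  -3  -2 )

The determinant is 61.

Expand along row 1 (it has 1 zero):
  + (2) · M_11   where M_11 = det([-2 2 3; -4 2 -1; -4 -3 -2]) = 66
  − (-3) · M_12   where M_12 = det([2 2 3; 3 2 -1; -3 -3 -2]) = -5
  − (-4) · M_14   where M_14 = det([2 -2 2; 3 -4 2; -3 -4 -3]) = -14
det = (+1)·(2)·(66) + (-1)·(-3)·(-5) + (-1)·(-4)·(-14) = 61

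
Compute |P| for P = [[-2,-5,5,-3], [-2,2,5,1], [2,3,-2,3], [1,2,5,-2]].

Expand along row 1:
  + (-2) · M_11   where M_11 = det([2 5 1; 3 -2 3; 2 5 -2]) = 57
  − (-5) · M_12   where M_12 = det([-2 5 1; 2 -2 3; 1 5 -2]) = 69
  + (5) · M_13   where M_13 = det([-2 2 1; 2 3 3; 1 2 -2]) = 39
  − (-3) · M_14   where M_14 = det([-2 2 5; 2 3 -2; 1 2 5]) = -57
det = (+1)·(-2)·(57) + (-1)·(-5)·(69) + (+1)·(5)·(39) + (-1)·(-3)·(-57) = 255

255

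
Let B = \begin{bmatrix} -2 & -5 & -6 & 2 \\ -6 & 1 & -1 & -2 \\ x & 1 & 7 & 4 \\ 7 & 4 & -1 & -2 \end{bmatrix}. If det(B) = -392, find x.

x = 9

Expanding along the column containing x, det(B) is linear in x: det(B) = (42)·x + (-770).
Set (42)·x + (-770) = -392  ⇒  (42)·x = 378  ⇒  x = 9.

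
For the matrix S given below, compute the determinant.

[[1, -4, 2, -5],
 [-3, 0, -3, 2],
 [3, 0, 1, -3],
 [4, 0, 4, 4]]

|S| = 160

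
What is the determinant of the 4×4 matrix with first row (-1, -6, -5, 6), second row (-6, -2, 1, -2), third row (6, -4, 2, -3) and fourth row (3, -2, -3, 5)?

-280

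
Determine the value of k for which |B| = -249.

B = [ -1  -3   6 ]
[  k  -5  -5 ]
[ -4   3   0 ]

Expanding along the row containing k, det(B) is linear in k: det(B) = (18)·k + (-195).
Set (18)·k + (-195) = -249  ⇒  (18)·k = -54  ⇒  k = -3.

k = -3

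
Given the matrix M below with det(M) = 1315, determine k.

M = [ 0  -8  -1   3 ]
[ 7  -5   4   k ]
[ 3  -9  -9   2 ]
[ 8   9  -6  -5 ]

k = 6

Expanding along the column containing k, det(M) is linear in k: det(M) = (333)·k + (-683).
Set (333)·k + (-683) = 1315  ⇒  (333)·k = 1998  ⇒  k = 6.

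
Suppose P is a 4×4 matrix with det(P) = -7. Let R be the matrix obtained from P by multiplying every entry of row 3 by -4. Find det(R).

det(R) = 28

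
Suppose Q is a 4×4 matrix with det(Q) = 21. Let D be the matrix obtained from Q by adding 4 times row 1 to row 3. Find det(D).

The determinant is 21.

Adding a multiple of one row to another leaves the determinant unchanged.
det(D) = (1)·(21) = 21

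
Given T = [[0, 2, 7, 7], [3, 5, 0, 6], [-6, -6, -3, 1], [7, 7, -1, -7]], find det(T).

-568

Expand along row 1 (it has 1 zero):
  − (2) · M_12   where M_12 = det([3 0 6; -6 -3 1; 7 -1 -7]) = 228
  + (7) · M_13   where M_13 = det([3 5 6; -6 -6 1; 7 7 -7]) = -70
  − (7) · M_14   where M_14 = det([3 5 0; -6 -6 -3; 7 7 -1]) = -54
det = (-1)·(2)·(228) + (+1)·(7)·(-70) + (-1)·(7)·(-54) = -568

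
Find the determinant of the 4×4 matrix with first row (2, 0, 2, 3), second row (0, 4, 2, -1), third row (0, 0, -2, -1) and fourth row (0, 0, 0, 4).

The matrix is upper triangular, so the determinant is the product of the diagonal entries:
det = (2) · (4) · (-2) · (4) = -64

-64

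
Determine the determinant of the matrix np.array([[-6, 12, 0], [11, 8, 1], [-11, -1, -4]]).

582

Expand along row 1:
  + (-6) · |8 1; -1 -4| = (-6)·(-32 − (-1)) = 186
  − 12 · |11 1; -11 -4| = −12·(-44 − (-11)) = 396
Sum: (186) + (396) = 582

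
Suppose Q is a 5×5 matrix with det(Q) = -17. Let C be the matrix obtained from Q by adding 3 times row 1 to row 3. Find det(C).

|C| = -17

Adding a multiple of one row to another leaves the determinant unchanged.
det(C) = (1)·(-17) = -17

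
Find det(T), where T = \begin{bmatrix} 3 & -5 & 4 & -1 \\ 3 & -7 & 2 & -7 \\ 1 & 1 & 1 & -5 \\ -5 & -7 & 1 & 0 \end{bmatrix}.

Expand along row 4 (it has 1 zero):
  − (-5) · M_41   where M_41 = det([-5 4 -1; -7 2 -7; 1 1 -5]) = -144
  + (-7) · M_42   where M_42 = det([3 4 -1; 3 2 -7; 1 1 -5]) = 22
  − (1) · M_43   where M_43 = det([3 -5 -1; 3 -7 -7; 1 1 -5]) = 76
det = (-1)·(-5)·(-144) + (+1)·(-7)·(22) + (-1)·(1)·(76) = -950

-950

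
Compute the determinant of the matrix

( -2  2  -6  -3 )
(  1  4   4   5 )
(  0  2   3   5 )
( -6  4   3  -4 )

604

Expand along row 3 (it has 1 zero):
  − (2) · M_32   where M_32 = det([-2 -6 -3; 1 4 5; -6 3 -4]) = 137
  + (3) · M_33   where M_33 = det([-2 2 -3; 1 4 5; -6 4 -4]) = -64
  − (5) · M_34   where M_34 = det([-2 2 -6; 1 4 4; -6 4 3]) = -214
det = (-1)·(2)·(137) + (+1)·(3)·(-64) + (-1)·(5)·(-214) = 604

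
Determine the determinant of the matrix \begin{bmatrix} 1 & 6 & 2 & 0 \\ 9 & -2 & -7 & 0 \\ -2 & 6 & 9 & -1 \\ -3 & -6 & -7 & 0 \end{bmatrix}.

356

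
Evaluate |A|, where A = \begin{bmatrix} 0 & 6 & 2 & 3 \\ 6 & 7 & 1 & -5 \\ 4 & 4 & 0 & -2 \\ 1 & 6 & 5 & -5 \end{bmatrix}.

det(A) = 88

Expand along row 1 (it has 1 zero):
  − (6) · M_12   where M_12 = det([6 1 -5; 4 0 -2; 1 5 -5]) = -22
  + (2) · M_13   where M_13 = det([6 7 -5; 4 4 -2; 1 6 -5]) = -22
  − (3) · M_14   where M_14 = det([6 7 1; 4 4 0; 1 6 5]) = 0
det = (-1)·(6)·(-22) + (+1)·(2)·(-22) + (-1)·(3)·(0) = 88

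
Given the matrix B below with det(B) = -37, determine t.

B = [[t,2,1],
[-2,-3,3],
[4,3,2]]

Expanding along the row containing t, det(B) is linear in t: det(B) = (-15)·t + (38).
Set (-15)·t + (38) = -37  ⇒  (-15)·t = -75  ⇒  t = 5.

t = 5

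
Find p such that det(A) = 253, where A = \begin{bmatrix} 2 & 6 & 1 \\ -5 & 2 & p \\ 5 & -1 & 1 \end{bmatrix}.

Expanding along the column containing p, det(A) is linear in p: det(A) = (32)·p + (29).
Set (32)·p + (29) = 253  ⇒  (32)·p = 224  ⇒  p = 7.

p = 7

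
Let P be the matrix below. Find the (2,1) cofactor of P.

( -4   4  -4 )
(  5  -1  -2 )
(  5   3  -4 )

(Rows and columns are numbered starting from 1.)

4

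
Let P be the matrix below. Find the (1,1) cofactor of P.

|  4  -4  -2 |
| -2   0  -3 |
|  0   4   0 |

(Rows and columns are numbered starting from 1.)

The cofactor is 12.

Delete row 1 and column 1; the remaining 2×2 submatrix is [0 -3; 4 0].
Its determinant is 0·0 − (-3)·4 = 12.
The cofactor carries sign (−1)^(1+1) = +1, so C_{1,1} = +(12) = 12.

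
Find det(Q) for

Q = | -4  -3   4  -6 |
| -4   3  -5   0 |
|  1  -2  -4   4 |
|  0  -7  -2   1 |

det(Q) = -207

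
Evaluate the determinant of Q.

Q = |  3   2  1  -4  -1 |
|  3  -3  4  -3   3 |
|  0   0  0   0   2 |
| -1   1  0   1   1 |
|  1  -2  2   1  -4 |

-72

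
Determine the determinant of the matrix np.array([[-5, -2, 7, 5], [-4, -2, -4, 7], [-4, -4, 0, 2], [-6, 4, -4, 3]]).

The determinant is -1960.

Expand along row 3 (it has 1 zero):
  + (-4) · M_31   where M_31 = det([-2 7 5; -2 -4 7; 4 -4 3]) = 326
  − (-4) · M_32   where M_32 = det([-5 7 5; -4 -4 7; -6 -4 3]) = -330
  − (2) · M_34   where M_34 = det([-5 -2 7; -4 -2 -4; -6 4 -4]) = -332
det = (+1)·(-4)·(326) + (-1)·(-4)·(-330) + (-1)·(2)·(-332) = -1960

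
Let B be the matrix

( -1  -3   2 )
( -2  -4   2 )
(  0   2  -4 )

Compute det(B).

The determinant is 4.

Expand along row 3:
  − 2 · |-1 2; -2 2| = −2·(-2 − (-4)) = -4
  + (-4) · |-1 -3; -2 -4| = (-4)·(4 − 6) = 8
Sum: (-4) + (8) = 4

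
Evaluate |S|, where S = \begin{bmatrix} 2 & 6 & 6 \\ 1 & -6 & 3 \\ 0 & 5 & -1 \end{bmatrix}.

Expand along row 3:
  − 5 · |2 6; 1 3| = −5·(6 − 6) = 0
  + (-1) · |2 6; 1 -6| = (-1)·(-12 − 6) = 18
Sum: (0) + (18) = 18

18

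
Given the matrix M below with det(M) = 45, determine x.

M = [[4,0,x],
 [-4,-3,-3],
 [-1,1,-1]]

x = -3

Expanding along the column containing x, det(M) is linear in x: det(M) = (-7)·x + (24).
Set (-7)·x + (24) = 45  ⇒  (-7)·x = 21  ⇒  x = -3.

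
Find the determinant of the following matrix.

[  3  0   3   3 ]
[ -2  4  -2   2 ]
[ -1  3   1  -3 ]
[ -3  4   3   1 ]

Expand along row 1 (it has 1 zero):
  + (3) · M_11   where M_11 = det([4 -2 2; 3 1 -3; 4 3 1]) = 80
  + (3) · M_13   where M_13 = det([-2 4 2; -1 3 -3; -3 4 1]) = 20
  − (3) · M_14   where M_14 = det([-2 4 -2; -1 3 1; -3 4 3]) = -20
det = (+1)·(3)·(80) + (+1)·(3)·(20) + (-1)·(3)·(-20) = 360

360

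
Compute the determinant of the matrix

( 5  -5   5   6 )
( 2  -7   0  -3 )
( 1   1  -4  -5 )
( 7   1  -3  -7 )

The determinant is -727.

Expand along row 2 (it has 1 zero):
  − (2) · M_21   where M_21 = det([-5 5 6; 1 -4 -5; 1 -3 -7]) = -49
  + (-7) · M_22   where M_22 = det([5 5 6; 1 -4 -5; 7 -3 -7]) = 75
  + (-3) · M_24   where M_24 = det([5 -5 5; 1 1 -4; 7 1 -3]) = 100
det = (-1)·(2)·(-49) + (+1)·(-7)·(75) + (+1)·(-3)·(100) = -727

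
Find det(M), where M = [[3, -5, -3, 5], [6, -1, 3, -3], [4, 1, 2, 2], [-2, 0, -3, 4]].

|M| = 175

Expand along row 4 (it has 1 zero):
  − (-2) · M_41   where M_41 = det([-5 -3 5; -1 3 -3; 1 2 2]) = -82
  − (-3) · M_43   where M_43 = det([3 -5 5; 6 -1 -3; 4 1 2]) = 173
  + (4) · M_44   where M_44 = det([3 -5 -3; 6 -1 3; 4 1 2]) = -45
det = (-1)·(-2)·(-82) + (-1)·(-3)·(173) + (+1)·(4)·(-45) = 175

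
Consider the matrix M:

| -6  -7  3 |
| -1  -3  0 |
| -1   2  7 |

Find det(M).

62

Expand along column 3:
  + 3 · |-1 -3; -1 2| = 3·(-2 − 3) = -15
  + 7 · |-6 -7; -1 -3| = 7·(18 − 7) = 77
Sum: (-15) + (77) = 62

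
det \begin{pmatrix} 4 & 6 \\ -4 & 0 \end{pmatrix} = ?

The determinant is 24.

det = 4·0 − 6·(-4) = 0 − (-24) = 24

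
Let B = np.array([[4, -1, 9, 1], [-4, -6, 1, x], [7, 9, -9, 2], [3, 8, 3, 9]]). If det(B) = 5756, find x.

4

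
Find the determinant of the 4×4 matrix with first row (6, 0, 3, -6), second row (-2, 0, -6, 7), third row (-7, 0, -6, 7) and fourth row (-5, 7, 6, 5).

Expand along column 2 (it has 3 zeros):
  + (7) · M_42   where M_42 = det([6 3 -6; -2 -6 7; -7 -6 7]) = 75
det = (+1)·(7)·(75) = 525

525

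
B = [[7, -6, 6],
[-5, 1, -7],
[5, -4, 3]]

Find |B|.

35

Expand along row 1:
  + 7 · |1 -7; -4 3| = 7·(3 − 28) = -175
  − (-6) · |-5 -7; 5 3| = −(-6)·(-15 − (-35)) = 120
  + 6 · |-5 1; 5 -4| = 6·(20 − 5) = 90
Sum: (-175) + (120) + (90) = 35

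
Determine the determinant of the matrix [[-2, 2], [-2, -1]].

The determinant is 6.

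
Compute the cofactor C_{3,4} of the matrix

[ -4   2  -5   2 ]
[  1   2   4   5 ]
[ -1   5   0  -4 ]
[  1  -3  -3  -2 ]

-15

Delete row 3 and column 4; the remaining 3×3 submatrix is [-4 2 -5; 1 2 4; 1 -3 -3].
Its determinant is 15.
The cofactor carries sign (−1)^(3+4) = −1, so C_{3,4} = −(15) = -15.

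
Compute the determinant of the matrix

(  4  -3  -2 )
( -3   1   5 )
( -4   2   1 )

19

Expand along row 1:
  + 4 · |1 5; 2 1| = 4·(1 − 10) = -36
  − (-3) · |-3 5; -4 1| = −(-3)·(-3 − (-20)) = 51
  + (-2) · |-3 1; -4 2| = (-2)·(-6 − (-4)) = 4
Sum: (-36) + (51) + (4) = 19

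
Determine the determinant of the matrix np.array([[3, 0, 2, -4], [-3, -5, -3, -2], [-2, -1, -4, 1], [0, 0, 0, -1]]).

The determinant is -37.

Expand along row 4 (it has 3 zeros):
  + (-1) · M_44   where M_44 = det([3 0 2; -3 -5 -3; -2 -1 -4]) = 37
det = (+1)·(-1)·(37) = -37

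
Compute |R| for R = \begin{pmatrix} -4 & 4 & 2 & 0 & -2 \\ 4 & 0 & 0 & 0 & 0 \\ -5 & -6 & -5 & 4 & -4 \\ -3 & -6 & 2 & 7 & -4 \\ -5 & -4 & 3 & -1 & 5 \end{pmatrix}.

Expand along row 2 (it has 4 zeros):
  − (4) · M_21   where M_21 = det([4 2 0 -2; -6 -5 4 -4; -6 2 7 -4; -4 3 -1 5]) = 208
det = (-1)·(4)·(208) = -832

det(R) = -832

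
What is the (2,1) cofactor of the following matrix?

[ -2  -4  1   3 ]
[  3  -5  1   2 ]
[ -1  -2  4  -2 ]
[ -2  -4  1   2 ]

-14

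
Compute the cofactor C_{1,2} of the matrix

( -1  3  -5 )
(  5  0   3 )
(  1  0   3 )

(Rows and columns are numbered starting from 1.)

-12

Delete row 1 and column 2; the remaining 2×2 submatrix is [5 3; 1 3].
Its determinant is 5·3 − 3·1 = 12.
The cofactor carries sign (−1)^(1+2) = −1, so C_{1,2} = −(12) = -12.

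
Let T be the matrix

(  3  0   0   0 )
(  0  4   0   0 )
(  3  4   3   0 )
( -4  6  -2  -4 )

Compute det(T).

-144

T is lower triangular, so det(T) is the product of the diagonal entries:
det = (3) · (4) · (3) · (-4) = -144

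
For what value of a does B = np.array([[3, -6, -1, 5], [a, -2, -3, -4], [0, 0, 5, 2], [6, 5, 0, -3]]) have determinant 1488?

a = 8

Expanding along the row containing a, det(B) is linear in a: det(B) = (45)·a + (1128).
Set (45)·a + (1128) = 1488  ⇒  (45)·a = 360  ⇒  a = 8.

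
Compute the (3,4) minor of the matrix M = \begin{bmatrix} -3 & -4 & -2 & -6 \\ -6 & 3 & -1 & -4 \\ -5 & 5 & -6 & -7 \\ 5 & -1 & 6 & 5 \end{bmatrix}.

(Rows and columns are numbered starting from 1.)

Delete row 3 and column 4; the remaining 3×3 submatrix is [-3 -4 -2; -6 3 -1; 5 -1 6].
Its determinant is -157.

The minor is -157.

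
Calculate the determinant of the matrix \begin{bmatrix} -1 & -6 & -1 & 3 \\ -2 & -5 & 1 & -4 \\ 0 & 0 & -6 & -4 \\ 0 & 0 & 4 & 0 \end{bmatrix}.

The determinant is -112.

The matrix is block upper-triangular with a 2×2 block and a 2×2 block on the diagonal, so its determinant equals the product of the determinants of the diagonal blocks.
det of the 2×2 block = -7
det of the 2×2 block = 16
det = (-7)·(16) = -112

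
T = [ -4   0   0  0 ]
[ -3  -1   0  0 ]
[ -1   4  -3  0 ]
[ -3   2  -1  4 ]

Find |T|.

-48

T is lower triangular, so det(T) is the product of the diagonal entries:
det = (-4) · (-1) · (-3) · (4) = -48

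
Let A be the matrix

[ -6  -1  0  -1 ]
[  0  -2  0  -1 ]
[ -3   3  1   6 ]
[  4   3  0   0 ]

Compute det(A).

|A| = -22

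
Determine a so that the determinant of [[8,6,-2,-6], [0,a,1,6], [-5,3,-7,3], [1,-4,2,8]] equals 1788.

a = -6

Expanding along the column containing a, det(A) is linear in a: det(A) = (-564)·a + (-1596).
Set (-564)·a + (-1596) = 1788  ⇒  (-564)·a = 3384  ⇒  a = -6.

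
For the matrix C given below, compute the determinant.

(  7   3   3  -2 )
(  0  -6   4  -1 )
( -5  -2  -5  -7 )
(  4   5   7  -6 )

Expand along row 2 (it has 1 zero):
  + (-6) · M_22   where M_22 = det([7 3 -2; -5 -5 -7; 4 7 -6]) = 409
  − (4) · M_23   where M_23 = det([7 3 -2; -5 -2 -7; 4 5 -6]) = 189
  + (-1) · M_24   where M_24 = det([7 3 3; -5 -2 -5; 4 5 7]) = 71
det = (+1)·(-6)·(409) + (-1)·(4)·(189) + (+1)·(-1)·(71) = -3281

The determinant is -3281.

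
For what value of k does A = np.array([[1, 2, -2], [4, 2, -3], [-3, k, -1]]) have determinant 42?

-6

Expanding along the row containing k, det(A) is linear in k: det(A) = (-5)·k + (12).
Set (-5)·k + (12) = 42  ⇒  (-5)·k = 30  ⇒  k = -6.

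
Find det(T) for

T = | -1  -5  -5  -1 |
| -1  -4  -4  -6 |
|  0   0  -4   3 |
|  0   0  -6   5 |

T is block upper-triangular with a 2×2 block and a 2×2 block on the diagonal, so its determinant equals the product of the determinants of the diagonal blocks.
det of the 2×2 block = -1
det of the 2×2 block = -2
det = (-1)·(-2) = 2

det(T) = 2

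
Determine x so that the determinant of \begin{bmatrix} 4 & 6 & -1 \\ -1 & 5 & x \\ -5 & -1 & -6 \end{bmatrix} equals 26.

-8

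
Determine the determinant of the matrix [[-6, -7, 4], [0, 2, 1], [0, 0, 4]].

The determinant is -48.

The matrix is upper triangular, so the determinant is the product of the diagonal entries:
det = (-6) · (2) · (4) = -48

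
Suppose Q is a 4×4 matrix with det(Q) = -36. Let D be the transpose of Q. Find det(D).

det(Qᵀ) = det(Q).
det(D) = (1)·(-36) = -36

-36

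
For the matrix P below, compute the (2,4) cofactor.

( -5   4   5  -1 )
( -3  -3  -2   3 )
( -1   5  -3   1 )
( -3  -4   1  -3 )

Delete row 2 and column 4; the remaining 3×3 submatrix is [-5 4 5; -1 5 -3; -3 -4 1].
Its determinant is 170.
The cofactor carries sign (−1)^(2+4) = +1, so C_{2,4} = +(170) = 170.

170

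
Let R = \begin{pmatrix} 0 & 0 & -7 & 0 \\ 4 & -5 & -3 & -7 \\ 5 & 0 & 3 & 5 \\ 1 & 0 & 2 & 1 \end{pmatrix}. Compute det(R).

0

Expand along row 1 (it has 3 zeros):
  + (-7) · M_13   where M_13 = det([4 -5 -7; 5 0 5; 1 0 1]) = 0
det = (+1)·(-7)·(0) = 0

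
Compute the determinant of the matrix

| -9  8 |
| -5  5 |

det = (-9)·5 − 8·(-5) = -45 − (-40) = -5

The determinant is -5.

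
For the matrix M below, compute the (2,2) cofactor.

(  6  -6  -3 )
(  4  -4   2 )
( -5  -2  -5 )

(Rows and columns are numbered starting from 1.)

-45

Delete row 2 and column 2; the remaining 2×2 submatrix is [6 -3; -5 -5].
Its determinant is 6·(-5) − (-3)·(-5) = -45.
The cofactor carries sign (−1)^(2+2) = +1, so C_{2,2} = +(-45) = -45.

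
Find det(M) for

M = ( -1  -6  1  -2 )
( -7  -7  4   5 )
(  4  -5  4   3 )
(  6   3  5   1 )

|M| = 1738

Expand along row 1:
  + (-1) · M_11   where M_11 = det([-7 4 5; -5 4 3; 3 5 1]) = -52
  − (-6) · M_12   where M_12 = det([-7 4 5; 4 4 3; 6 5 1]) = 113
  + (1) · M_13   where M_13 = det([-7 -7 5; 4 -5 3; 6 3 1]) = 210
  − (-2) · M_14   where M_14 = det([-7 -7 4; 4 -5 4; 6 3 5]) = 399
det = (+1)·(-1)·(-52) + (-1)·(-6)·(113) + (+1)·(1)·(210) + (-1)·(-2)·(399) = 1738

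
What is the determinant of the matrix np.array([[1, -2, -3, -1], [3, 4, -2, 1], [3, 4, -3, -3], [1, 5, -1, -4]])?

The determinant is -58.

Expand along row 1:
  + (1) · M_11   where M_11 = det([4 -2 1; 4 -3 -3; 5 -1 -4]) = 45
  − (-2) · M_12   where M_12 = det([3 -2 1; 3 -3 -3; 1 -1 -4]) = 9
  + (-3) · M_13   where M_13 = det([3 4 1; 3 4 -3; 1 5 -4]) = 44
  − (-1) · M_14   where M_14 = det([3 4 -2; 3 4 -3; 1 5 -1]) = 11
det = (+1)·(1)·(45) + (-1)·(-2)·(9) + (+1)·(-3)·(44) + (-1)·(-1)·(11) = -58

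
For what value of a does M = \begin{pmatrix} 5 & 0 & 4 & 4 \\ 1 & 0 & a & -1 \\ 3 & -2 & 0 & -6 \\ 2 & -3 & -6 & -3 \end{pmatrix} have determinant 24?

2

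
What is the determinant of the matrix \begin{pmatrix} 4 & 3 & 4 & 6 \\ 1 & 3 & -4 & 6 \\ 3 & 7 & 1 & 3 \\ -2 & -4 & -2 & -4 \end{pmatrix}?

The determinant is -242.

Expand along row 1:
  + (4) · M_11   where M_11 = det([3 -4 6; 7 1 3; -4 -2 -4]) = -118
  − (3) · M_12   where M_12 = det([1 -4 6; 3 1 3; -2 -2 -4]) = -46
  + (4) · M_13   where M_13 = det([1 3 6; 3 7 3; -2 -4 -4]) = 14
  − (6) · M_14   where M_14 = det([1 3 -4; 3 7 1; -2 -4 -2]) = -6
det = (+1)·(4)·(-118) + (-1)·(3)·(-46) + (+1)·(4)·(14) + (-1)·(6)·(-6) = -242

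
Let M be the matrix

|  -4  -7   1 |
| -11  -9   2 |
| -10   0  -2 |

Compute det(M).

132

Expand along row 3:
  + (-10) · |-7 1; -9 2| = (-10)·(-14 − (-9)) = 50
  + (-2) · |-4 -7; -11 -9| = (-2)·(36 − 77) = 82
Sum: (50) + (82) = 132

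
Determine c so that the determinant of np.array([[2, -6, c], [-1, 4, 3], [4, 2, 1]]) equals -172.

5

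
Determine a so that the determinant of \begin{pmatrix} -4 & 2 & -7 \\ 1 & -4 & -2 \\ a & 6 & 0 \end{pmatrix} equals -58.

a = -1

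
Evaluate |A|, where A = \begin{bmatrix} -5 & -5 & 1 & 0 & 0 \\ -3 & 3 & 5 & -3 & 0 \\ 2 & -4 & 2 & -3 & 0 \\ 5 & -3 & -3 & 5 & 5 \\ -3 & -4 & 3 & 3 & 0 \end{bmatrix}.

Expand along column 5 (it has 4 zeros):
  − (5) · M_45   where M_45 = det([-5 -5 1 0; -3 3 5 -3; 2 -4 2 -3; -3 -4 3 3]) = -1074
det = (-1)·(5)·(-1074) = 5370

The determinant is 5370.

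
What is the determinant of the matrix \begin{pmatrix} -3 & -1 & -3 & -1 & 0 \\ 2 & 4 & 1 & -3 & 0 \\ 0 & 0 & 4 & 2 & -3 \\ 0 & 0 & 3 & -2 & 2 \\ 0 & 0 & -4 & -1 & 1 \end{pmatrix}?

-110

The matrix is block upper-triangular with a 2×2 block and a 3×3 block on the diagonal, so its determinant equals the product of the determinants of the diagonal blocks.
det of the 2×2 block = -10
det of the 3×3 block = 11
det = (-10)·(11) = -110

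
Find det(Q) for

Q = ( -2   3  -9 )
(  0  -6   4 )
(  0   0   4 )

Q is upper triangular, so det(Q) is the product of the diagonal entries:
det = (-2) · (-6) · (4) = 48

det(Q) = 48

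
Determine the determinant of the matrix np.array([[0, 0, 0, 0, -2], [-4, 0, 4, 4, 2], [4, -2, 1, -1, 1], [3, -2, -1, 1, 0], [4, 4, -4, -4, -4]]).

The determinant is 448.

Expand along row 1 (it has 4 zeros):
  + (-2) · M_15   where M_15 = det([-4 0 4 4; 4 -2 1 -1; 3 -2 -1 1; 4 4 -4 -4]) = -224
det = (+1)·(-2)·(-224) = 448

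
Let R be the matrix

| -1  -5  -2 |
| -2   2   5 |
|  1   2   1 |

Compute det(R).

The determinant is -15.

Expand along column 1:
  + (-1) · |2 5; 2 1| = (-1)·(2 − 10) = 8
  − (-2) · |-5 -2; 2 1| = −(-2)·(-5 − (-4)) = -2
  + 1 · |-5 -2; 2 5| = 1·(-25 − (-4)) = -21
Sum: (8) + (-2) + (-21) = -15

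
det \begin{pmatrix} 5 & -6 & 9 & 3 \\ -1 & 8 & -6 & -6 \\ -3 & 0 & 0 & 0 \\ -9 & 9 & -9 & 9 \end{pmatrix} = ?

Expand along row 3 (it has 3 zeros):
  + (-3) · M_31   where M_31 = det([-6 9 3; 8 -6 -6; 9 -9 9]) = -540
det = (+1)·(-3)·(-540) = 1620

1620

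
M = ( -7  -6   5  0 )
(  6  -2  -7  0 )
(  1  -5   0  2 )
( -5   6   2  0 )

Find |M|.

Expand along column 4 (it has 3 zeros):
  − (2) · M_34   where M_34 = det([-7 -6 5; 6 -2 -7; -5 6 2]) = -274
det = (-1)·(2)·(-274) = 548

det(M) = 548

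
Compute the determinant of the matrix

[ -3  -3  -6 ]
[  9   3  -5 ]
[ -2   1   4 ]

The determinant is -63.

Expand along column 1:
  + (-3) · |3 -5; 1 4| = (-3)·(12 − (-5)) = -51
  − 9 · |-3 -6; 1 4| = −9·(-12 − (-6)) = 54
  + (-2) · |-3 -6; 3 -5| = (-2)·(15 − (-18)) = -66
Sum: (-51) + (54) + (-66) = -63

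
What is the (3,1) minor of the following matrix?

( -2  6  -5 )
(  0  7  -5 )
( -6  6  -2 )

5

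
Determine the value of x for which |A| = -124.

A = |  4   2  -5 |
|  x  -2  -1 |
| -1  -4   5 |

-8

Expanding along the row containing x, det(A) is linear in x: det(A) = (10)·x + (-44).
Set (10)·x + (-44) = -124  ⇒  (10)·x = -80  ⇒  x = -8.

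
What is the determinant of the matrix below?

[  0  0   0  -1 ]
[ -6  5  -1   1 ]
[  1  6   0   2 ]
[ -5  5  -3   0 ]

Expand along row 1 (it has 3 zeros):
  − (-1) · M_14   where M_14 = det([-6 5 -1; 1 6 0; -5 5 -3]) = 88
det = (-1)·(-1)·(88) = 88

88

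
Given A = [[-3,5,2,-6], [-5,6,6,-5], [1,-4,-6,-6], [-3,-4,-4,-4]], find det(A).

Expand along row 1:
  + (-3) · M_11   where M_11 = det([6 6 -5; -4 -6 -6; -4 -4 -4]) = 88
  − (5) · M_12   where M_12 = det([-5 6 -5; 1 -6 -6; -3 -4 -4]) = 242
  + (2) · M_13   where M_13 = det([-5 6 -5; 1 -4 -6; -3 -4 -4]) = 252
  − (-6) · M_14   where M_14 = det([-5 6 6; 1 -4 -6; -3 -4 -4]) = 76
det = (+1)·(-3)·(88) + (-1)·(5)·(242) + (+1)·(2)·(252) + (-1)·(-6)·(76) = -514

The determinant is -514.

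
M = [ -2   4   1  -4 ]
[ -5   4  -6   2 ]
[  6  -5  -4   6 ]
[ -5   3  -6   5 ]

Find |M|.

det(M) = -267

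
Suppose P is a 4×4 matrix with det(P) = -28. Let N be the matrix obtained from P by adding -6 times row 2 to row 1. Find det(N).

Adding a multiple of one row to another leaves the determinant unchanged.
det(N) = (1)·(-28) = -28

-28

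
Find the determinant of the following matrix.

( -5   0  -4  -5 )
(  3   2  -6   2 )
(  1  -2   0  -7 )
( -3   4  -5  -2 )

Expand along row 1 (it has 1 zero):
  + (-5) · M_11   where M_11 = det([2 -6 2; -2 0 -7; 4 -5 -2]) = 142
  + (-4) · M_13   where M_13 = det([3 2 2; 1 -2 -7; -3 4 -2]) = 138
  − (-5) · M_14   where M_14 = det([3 2 -6; 1 -2 0; -3 4 -5]) = 52
det = (+1)·(-5)·(142) + (+1)·(-4)·(138) + (-1)·(-5)·(52) = -1002

-1002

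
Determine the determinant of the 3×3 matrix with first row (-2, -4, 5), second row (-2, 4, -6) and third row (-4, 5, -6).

-30

Expand along column 1:
  + (-2) · |4 -6; 5 -6| = (-2)·(-24 − (-30)) = -12
  − (-2) · |-4 5; 5 -6| = −(-2)·(24 − 25) = -2
  + (-4) · |-4 5; 4 -6| = (-4)·(24 − 20) = -16
Sum: (-12) + (-2) + (-16) = -30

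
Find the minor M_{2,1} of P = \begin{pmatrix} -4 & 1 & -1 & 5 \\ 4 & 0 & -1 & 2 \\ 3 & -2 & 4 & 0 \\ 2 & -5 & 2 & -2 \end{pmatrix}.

Delete row 2 and column 1; the remaining 3×3 submatrix is [1 -1 5; -2 4 0; -5 2 -2].
Its determinant is 76.

76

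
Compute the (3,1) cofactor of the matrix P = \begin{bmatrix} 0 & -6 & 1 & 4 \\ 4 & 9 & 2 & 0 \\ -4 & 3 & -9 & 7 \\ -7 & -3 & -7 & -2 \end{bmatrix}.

-186

Delete row 3 and column 1; the remaining 3×3 submatrix is [-6 1 4; 9 2 0; -3 -7 -2].
Its determinant is -186.
The cofactor carries sign (−1)^(3+1) = +1, so C_{3,1} = +(-186) = -186.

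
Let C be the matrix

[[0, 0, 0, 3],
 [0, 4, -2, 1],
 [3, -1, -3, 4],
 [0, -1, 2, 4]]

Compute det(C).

Expand along row 1 (it has 3 zeros):
  − (3) · M_14   where M_14 = det([0 4 -2; 3 -1 -3; 0 -1 2]) = -18
det = (-1)·(3)·(-18) = 54

det(C) = 54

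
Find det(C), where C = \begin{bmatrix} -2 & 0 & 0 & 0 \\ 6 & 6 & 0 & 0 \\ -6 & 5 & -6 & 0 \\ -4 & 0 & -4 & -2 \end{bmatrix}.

-144

C is lower triangular, so det(C) is the product of the diagonal entries:
det = (-2) · (6) · (-6) · (-2) = -144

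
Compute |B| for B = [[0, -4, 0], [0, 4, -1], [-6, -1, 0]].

det(B) = -24

Expand along column 1:
  + (-6) · |-4 0; 4 -1| = (-6)·(4 − 0) = -24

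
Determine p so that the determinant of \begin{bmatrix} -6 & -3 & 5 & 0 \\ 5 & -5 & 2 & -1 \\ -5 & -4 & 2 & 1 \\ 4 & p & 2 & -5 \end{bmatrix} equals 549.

p = -1

Expanding along the row containing p, det(A) is linear in p: det(A) = (-24)·p + (525).
Set (-24)·p + (525) = 549  ⇒  (-24)·p = 24  ⇒  p = -1.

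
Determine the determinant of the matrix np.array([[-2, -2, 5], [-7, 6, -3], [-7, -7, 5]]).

Expand along row 1:
  + (-2) · |6 -3; -7 5| = (-2)·(30 − 21) = -18
  − (-2) · |-7 -3; -7 5| = −(-2)·(-35 − 21) = -112
  + 5 · |-7 6; -7 -7| = 5·(49 − (-42)) = 455
Sum: (-18) + (-112) + (455) = 325

325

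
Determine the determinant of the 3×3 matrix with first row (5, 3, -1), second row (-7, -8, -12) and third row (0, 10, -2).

The determinant is 708.

Expand along column 1:
  + 5 · |-8 -12; 10 -2| = 5·(16 − (-120)) = 680
  − (-7) · |3 -1; 10 -2| = −(-7)·(-6 − (-10)) = 28
Sum: (680) + (28) = 708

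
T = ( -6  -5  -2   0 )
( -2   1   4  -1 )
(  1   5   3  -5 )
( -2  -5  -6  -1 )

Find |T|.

Expand along row 1 (it has 1 zero):
  + (-6) · M_11   where M_11 = det([1 4 -1; 5 3 -5; -5 -6 -1]) = 102
  − (-5) · M_12   where M_12 = det([-2 4 -1; 1 3 -5; -2 -6 -1]) = 110
  + (-2) · M_13   where M_13 = det([-2 1 -1; 1 5 -5; -2 -5 -1]) = 66
det = (+1)·(-6)·(102) + (-1)·(-5)·(110) + (+1)·(-2)·(66) = -194

The determinant is -194.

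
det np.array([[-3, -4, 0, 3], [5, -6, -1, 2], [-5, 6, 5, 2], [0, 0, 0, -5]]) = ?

Expand along row 4 (it has 3 zeros):
  + (-5) · M_44   where M_44 = det([-3 -4 0; 5 -6 -1; -5 6 5]) = 152
det = (+1)·(-5)·(152) = -760

-760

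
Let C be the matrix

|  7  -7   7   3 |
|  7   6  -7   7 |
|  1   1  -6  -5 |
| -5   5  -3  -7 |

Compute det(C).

Expand along row 1:
  + (7) · M_11   where M_11 = det([6 -7 7; 1 -6 -5; 5 -3 -7]) = 477
  − (-7) · M_12   where M_12 = det([7 -7 7; 1 -6 -5; -5 -3 -7]) = -266
  + (7) · M_13   where M_13 = det([7 6 7; 1 1 -5; -5 5 -7]) = 388
  − (3) · M_14   where M_14 = det([7 6 -7; 1 1 -6; -5 5 -3]) = 317
det = (+1)·(7)·(477) + (-1)·(-7)·(-266) + (+1)·(7)·(388) + (-1)·(3)·(317) = 3242

3242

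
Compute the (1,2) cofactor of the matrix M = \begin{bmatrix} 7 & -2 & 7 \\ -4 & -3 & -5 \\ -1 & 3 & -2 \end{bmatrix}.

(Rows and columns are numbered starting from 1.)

The cofactor is -3.

Delete row 1 and column 2; the remaining 2×2 submatrix is [-4 -5; -1 -2].
Its determinant is (-4)·(-2) − (-5)·(-1) = 3.
The cofactor carries sign (−1)^(1+2) = −1, so C_{1,2} = −(3) = -3.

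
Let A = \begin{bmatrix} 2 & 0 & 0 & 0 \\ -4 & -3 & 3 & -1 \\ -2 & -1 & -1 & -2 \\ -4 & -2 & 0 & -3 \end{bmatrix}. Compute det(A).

-8

Expand along row 1 (it has 3 zeros):
  + (2) · M_11   where M_11 = det([-3 3 -1; -1 -1 -2; -2 0 -3]) = -4
det = (+1)·(2)·(-4) = -8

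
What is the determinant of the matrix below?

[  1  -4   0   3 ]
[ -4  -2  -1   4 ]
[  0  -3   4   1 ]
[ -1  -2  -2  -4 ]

525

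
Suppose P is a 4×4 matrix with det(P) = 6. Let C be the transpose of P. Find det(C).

|C| = 6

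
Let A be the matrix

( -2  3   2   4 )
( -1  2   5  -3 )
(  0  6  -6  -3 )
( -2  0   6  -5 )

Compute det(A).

-510

Expand along row 3 (it has 1 zero):
  − (6) · M_32   where M_32 = det([-2 2 4; -1 5 -3; -2 6 -5]) = 32
  + (-6) · M_33   where M_33 = det([-2 3 4; -1 2 -3; -2 0 -5]) = 39
  − (-3) · M_34   where M_34 = det([-2 3 2; -1 2 5; -2 0 6]) = -28
det = (-1)·(6)·(32) + (+1)·(-6)·(39) + (-1)·(-3)·(-28) = -510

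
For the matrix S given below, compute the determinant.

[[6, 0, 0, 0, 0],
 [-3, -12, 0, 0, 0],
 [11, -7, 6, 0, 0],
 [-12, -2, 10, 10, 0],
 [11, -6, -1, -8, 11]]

The determinant is -47520.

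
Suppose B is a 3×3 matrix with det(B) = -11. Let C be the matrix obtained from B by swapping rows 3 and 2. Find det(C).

The determinant is 11.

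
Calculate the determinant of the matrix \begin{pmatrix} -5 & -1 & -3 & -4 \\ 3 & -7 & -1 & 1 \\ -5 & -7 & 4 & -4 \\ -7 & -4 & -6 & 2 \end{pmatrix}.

2863

Expand along row 1:
  + (-5) · M_11   where M_11 = det([-7 -1 1; -7 4 -4; -4 -6 2]) = 140
  − (-1) · M_12   where M_12 = det([3 -1 1; -5 4 -4; -7 -6 2]) = -28
  + (-3) · M_13   where M_13 = det([3 -7 1; -5 -7 -4; -7 -4 2]) = -385
  − (-4) · M_14   where M_14 = det([3 -7 -1; -5 -7 4; -7 -4 -6]) = 609
det = (+1)·(-5)·(140) + (-1)·(-1)·(-28) + (+1)·(-3)·(-385) + (-1)·(-4)·(609) = 2863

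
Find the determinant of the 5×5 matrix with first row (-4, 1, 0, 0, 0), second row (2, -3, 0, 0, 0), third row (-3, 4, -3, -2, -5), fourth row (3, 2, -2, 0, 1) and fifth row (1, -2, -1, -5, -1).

The matrix is block lower-triangular with a 2×2 block and a 3×3 block on the diagonal, so its determinant equals the product of the determinants of the diagonal blocks.
det of the 2×2 block = 10
det of the 3×3 block = -59
det = (10)·(-59) = -590

The determinant is -590.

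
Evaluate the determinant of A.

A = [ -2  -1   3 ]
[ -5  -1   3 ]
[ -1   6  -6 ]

Expand along row 1:
  + (-2) · |-1 3; 6 -6| = (-2)·(6 − 18) = 24
  − (-1) · |-5 3; -1 -6| = −(-1)·(30 − (-3)) = 33
  + 3 · |-5 -1; -1 6| = 3·(-30 − 1) = -93
Sum: (24) + (33) + (-93) = -36

-36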